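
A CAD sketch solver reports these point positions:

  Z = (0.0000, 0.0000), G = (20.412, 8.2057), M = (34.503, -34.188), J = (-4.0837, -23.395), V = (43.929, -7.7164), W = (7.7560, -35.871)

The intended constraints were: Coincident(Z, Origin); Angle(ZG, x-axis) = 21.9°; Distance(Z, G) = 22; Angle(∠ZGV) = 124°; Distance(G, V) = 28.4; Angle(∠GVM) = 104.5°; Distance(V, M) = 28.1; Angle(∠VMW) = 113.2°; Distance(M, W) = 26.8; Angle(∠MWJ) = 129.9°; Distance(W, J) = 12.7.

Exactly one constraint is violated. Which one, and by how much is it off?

Distance(W, J) = 12.7 — off by 4.50.

Z = (0.00, 0.00) ✓; ZG at 21.90° ✓; |ZG| = 22.00 ✓; ∠ZGV = 124.0° ✓; |GV| = 28.40 ✓; ∠GVM = 104.5° ✓; |VM| = 28.10 ✓; ∠VMW = 113.2° ✓; |MW| = 26.80 ✓; ∠MWJ = 129.9° ✓; |WJ| = 17.20 ✗.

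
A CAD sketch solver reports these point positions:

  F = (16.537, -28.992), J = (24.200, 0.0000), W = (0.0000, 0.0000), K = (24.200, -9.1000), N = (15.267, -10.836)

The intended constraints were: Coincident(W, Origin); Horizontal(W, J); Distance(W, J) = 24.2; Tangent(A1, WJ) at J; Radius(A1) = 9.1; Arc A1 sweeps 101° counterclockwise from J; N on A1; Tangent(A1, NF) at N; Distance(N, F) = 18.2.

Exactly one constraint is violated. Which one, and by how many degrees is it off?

Tangent(A1, NF) at N — off by 7.00°.

W = (0.00, 0.00) ✓; W.y = 0.00, J.y = 0.00 ✓; |WJ| = 24.20 ✓; ∠(KJ, JW) = 90.00° ✓; |KJ| = 9.100 ✓; bearing(K→N) − bearing(K→J) = 101.0° ✓; |KN| = 9.100 ✓; ∠(KN, NF) = 97.00° ✗; |NF| = 18.20 ✓.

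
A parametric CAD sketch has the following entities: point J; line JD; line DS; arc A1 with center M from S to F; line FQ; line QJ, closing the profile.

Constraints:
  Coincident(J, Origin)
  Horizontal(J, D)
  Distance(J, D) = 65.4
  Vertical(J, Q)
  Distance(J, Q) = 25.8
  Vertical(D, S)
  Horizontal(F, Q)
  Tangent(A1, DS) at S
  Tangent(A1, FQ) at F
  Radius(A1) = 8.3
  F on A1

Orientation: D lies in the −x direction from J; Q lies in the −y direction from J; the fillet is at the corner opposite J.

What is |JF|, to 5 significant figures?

62.658

The virtual corner opposite J is at (-65.400, -25.800). A1 meets DS tangentially, so MS is at right angles to DS and since A1 is tangent to FQ there, MF ⟂ FQ, with radius 8.3, so the center M sits 8.3 in from both sides at M = (-57.100, -17.500). That places the tangent points at S = (-65.400, -17.500) on DS and F = (-57.100, -25.800) on FQ. Then |JF| = |F − J| = 62.658.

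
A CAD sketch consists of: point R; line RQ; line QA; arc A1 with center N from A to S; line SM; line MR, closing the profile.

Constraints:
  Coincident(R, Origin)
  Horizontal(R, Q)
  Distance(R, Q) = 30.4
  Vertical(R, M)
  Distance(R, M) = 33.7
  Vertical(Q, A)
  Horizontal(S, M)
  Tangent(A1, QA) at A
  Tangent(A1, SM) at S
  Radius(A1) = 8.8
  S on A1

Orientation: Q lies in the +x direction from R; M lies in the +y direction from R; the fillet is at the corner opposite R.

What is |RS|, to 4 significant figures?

40.03

R is at the origin; R and Q share the same y with |RQ| = 30.4 and Q on the +x side, so Q = (30.40, 0.000). RM is vertical with |RM| = 33.7 and M on the +y side, so M = (0.000, 33.70). The virtual corner opposite R is at (30.40, 33.70). Since A1 is tangent to QA there, NA ⟂ QA and since A1 is tangent to SM there, NS ⟂ SM, with radius 8.8, so the center N sits 8.8 in from both sides at N = (21.60, 24.90). That places the tangent points at A = (30.40, 24.90) on QA and S = (21.60, 33.70) on SM. Then |RS| = |S − R| = 40.03.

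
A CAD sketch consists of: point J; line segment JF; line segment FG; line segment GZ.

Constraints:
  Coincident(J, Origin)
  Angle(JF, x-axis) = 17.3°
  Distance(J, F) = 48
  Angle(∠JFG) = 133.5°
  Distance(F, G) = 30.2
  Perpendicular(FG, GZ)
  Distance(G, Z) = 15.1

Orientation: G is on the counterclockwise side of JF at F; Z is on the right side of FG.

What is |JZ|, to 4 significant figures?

80.57

∠JFG = 133.5°, so FG runs at 17.3° + (180° − 133.5°) = 63.80° from the x-axis; with |FG| = 30.2, G = F + 30.2·(cos 63.80°, sin 63.80°) = (59.16, 41.37). FG ⟂ GZ; with |GZ| = 15.1 on the right of FG, Z = G + 15.1·(0.8973, -0.4415) = (72.71, 34.70). Then |JZ| = |Z − J| = 80.57.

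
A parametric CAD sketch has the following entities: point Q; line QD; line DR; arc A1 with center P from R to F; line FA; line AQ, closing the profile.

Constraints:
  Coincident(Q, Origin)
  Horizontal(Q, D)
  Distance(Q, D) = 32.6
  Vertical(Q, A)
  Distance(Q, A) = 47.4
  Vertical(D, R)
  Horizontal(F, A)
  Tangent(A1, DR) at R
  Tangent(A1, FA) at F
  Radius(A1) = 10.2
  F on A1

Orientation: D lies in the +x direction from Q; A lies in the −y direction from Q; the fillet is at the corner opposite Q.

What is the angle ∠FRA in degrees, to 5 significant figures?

27.626°

Q is at the origin; Q and D share the same y with |QD| = 32.6 and D on the +x side, so D = (32.600, 0.0000). Q and A share the same x with |QA| = 47.4 and A on the −y side, so A = (0.0000, -47.400). The virtual corner opposite Q is at (32.600, -47.400). The tangent condition forces PR to be normal to DR and tangency of A1 to FA means the radius PF is perpendicular to FA, with radius 10.2, so the center P sits 10.2 in from both sides at P = (22.400, -37.200). That places the tangent points at R = (32.600, -37.200) on DR and F = (22.400, -47.400) on FA. Then cos ∠FRA = RF·RA / (|RF||RA|), giving 27.626°.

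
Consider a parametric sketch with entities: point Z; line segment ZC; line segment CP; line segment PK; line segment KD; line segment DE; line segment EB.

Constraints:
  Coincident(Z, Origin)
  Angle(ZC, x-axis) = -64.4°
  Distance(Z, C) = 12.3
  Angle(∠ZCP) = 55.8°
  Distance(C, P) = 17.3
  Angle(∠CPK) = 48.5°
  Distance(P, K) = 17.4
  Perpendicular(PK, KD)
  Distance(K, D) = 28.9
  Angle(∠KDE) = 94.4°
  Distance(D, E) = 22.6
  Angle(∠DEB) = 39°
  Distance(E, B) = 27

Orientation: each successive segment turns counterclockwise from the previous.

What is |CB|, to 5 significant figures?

3.1448

∠KDE = 94.4° gives DE at 6.9000° from the x-axis; with |DE| = 22.6, E = (25.053, -25.175). ∠DEB = 39.0° gives EB at 147.90° from the x-axis; with |EB| = 27.0, B = (2.1811, -10.827). Then |CB| = |B − C| = 3.1448.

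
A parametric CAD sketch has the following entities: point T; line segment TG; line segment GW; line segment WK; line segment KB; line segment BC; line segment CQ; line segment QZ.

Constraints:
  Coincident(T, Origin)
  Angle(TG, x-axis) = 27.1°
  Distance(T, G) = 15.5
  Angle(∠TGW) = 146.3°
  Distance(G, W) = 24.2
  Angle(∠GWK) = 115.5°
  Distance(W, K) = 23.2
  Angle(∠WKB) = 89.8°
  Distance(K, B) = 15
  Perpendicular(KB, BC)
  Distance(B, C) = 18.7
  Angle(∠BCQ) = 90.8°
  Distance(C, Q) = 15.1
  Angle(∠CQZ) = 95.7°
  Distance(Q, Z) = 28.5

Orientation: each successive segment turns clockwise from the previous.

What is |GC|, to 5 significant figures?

16.393

T is at the origin; TG runs at 27.1° with length 15.5, so G = (13.798, 7.0609). ∠TGW = 146.3° gives GW at -6.6000° from the x-axis; with |GW| = 24.2, W = (37.838, 4.2795). ∠GWK = 115.5° gives WK at -71.100° from the x-axis; with |WK| = 23.2, K = (45.353, -17.670). ∠WKB = 89.8° gives KB at -161.30° from the x-axis; with |KB| = 15.0, B = (31.145, -22.479). KB ⟂ BC, so BC runs at 108.70°; with |BC| = 18.7, C = (25.149, -4.7661). Then |GC| = |C − G| = 16.393.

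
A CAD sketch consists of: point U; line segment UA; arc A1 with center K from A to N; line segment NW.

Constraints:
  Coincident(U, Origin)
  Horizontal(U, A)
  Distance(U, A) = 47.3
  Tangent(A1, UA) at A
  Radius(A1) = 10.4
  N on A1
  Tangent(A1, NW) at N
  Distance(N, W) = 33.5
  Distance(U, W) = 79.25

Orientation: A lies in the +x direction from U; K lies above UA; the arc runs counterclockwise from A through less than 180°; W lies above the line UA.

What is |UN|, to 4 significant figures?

57.22

U is at the origin; UA is horizontal with |UA| = 47.3 and A on the +x side, so A = (47.30, 0.000). The tangent condition forces KA to be normal to UA, so K = A + (0, 10.4) = (47.30, 10.40). Since KN ⟂ NW (tangency), |KW| = √(10.4² + 33.5²) = 35.08 regardless of where N sits on A1. So W lies on both circle(U, 79.25) and circle(K, 35.08); the above-UA intersection is W = (70.01, 37.13). N is the foot of the tangent from W: N = (56.87, 6.318).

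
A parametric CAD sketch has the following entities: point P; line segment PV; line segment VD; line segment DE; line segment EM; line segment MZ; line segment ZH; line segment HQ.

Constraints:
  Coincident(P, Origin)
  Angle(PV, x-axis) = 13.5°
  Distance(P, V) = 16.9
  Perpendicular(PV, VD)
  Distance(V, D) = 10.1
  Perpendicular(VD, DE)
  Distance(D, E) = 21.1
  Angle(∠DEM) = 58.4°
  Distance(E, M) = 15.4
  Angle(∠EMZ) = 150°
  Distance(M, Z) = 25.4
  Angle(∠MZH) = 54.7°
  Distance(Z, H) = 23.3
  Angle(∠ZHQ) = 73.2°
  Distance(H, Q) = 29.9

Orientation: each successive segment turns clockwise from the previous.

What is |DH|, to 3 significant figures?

6.83

∠EMZ = 150.0° gives MZ at 41.9° from the x-axis; with |MZ| = 25.4, Z = (22.0, 20.8). ∠MZH = 54.7° gives ZH at -83.4° from the x-axis; with |ZH| = 23.3, H = (24.6, -2.35). Then |DH| = |H − D| = 6.83.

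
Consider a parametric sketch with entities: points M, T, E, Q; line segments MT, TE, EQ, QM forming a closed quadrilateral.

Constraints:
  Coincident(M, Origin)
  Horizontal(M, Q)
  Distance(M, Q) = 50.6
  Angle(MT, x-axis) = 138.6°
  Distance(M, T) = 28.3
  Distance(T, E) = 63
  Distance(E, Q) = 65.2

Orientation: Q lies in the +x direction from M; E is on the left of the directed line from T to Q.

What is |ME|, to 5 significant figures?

65.756

M is at the origin; M and Q share the same y with |MQ| = 50.6 and Q in +x, so Q = (50.6, 0). MT runs at 138.6° with |MT| = 28.3, so T = (-21.228, 18.715). E is determined by |TE| = 63.0 and |EQ| = 65.2 together: it lies at the intersection of circle(T, 63.0) and circle(Q, 65.2). With |TQ| = 74.226, the foot of the radical line on TQ is 35.213 from T and the perpendicular offset is √(63.0² − 35.213²) = 52.240. Taking the left-of-TQ solution: E = (26.019, 60.389).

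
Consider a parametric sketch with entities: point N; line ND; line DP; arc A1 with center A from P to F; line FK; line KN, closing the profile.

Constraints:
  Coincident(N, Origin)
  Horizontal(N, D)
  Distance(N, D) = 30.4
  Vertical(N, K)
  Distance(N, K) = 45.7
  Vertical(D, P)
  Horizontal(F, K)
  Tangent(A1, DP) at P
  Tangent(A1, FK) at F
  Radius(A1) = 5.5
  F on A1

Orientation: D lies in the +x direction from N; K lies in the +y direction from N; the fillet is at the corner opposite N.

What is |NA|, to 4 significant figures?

47.29

N is at the origin; N and D share the same y with |ND| = 30.4 and D on the +x side, so D = (30.40, 0.000). NK is vertical with |NK| = 45.7 and K on the +y side, so K = (0.000, 45.70). The virtual corner opposite N is at (30.40, 45.70). Since A1 is tangent to DP there, AP ⟂ DP and tangency of A1 to FK means the radius AF is perpendicular to FK, with radius 5.5, so the center A sits 5.5 in from both sides at A = (24.90, 40.20). Then |NA| = |A − N| = 47.29.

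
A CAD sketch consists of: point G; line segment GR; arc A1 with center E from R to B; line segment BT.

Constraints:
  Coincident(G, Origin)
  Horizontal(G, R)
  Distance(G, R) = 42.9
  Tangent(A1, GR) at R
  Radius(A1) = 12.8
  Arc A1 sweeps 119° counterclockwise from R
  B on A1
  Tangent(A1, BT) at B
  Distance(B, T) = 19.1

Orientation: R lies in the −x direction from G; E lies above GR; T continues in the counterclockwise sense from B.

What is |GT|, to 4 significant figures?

54.34

On A1, R sits at bearing -90° from E; a 119° counterclockwise sweep puts B at bearing 29°, so B = E + 12.8·(cos 29°, sin 29°) = (-31.70, 19.01). Tangency of A1 to BT means the radius EB is perpendicular to BT, so BT runs along (−sin 29°, cos 29°); with |BT| = 19.1, T = (-40.96, 35.71). Then |GT| = |T − G| = 54.34.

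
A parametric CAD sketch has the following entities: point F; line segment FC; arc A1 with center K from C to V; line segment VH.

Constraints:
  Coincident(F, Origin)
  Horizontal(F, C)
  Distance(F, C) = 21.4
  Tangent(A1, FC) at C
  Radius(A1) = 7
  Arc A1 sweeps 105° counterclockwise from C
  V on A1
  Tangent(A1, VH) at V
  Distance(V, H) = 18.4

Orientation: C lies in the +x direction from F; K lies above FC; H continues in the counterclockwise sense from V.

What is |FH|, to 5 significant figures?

35.416

F is at the origin; FC is horizontal with |FC| = 21.4 and C on the +x side, so C = (21.400, 0.0000). The tangent condition forces KC to be normal to FC, so K = C + (0, 7) = (21.400, 7.0000). On A1, C sits at bearing -90° from K; a 105° counterclockwise sweep puts V at bearing 15°, so V = K + 7.0·(cos 15°, sin 15°) = (28.161, 8.8117). A1 meets VH tangentially, so KV is at right angles to VH, so VH runs along (−sin 15°, cos 15°); with |VH| = 18.4, H = (23.399, 26.585). Then |FH| = |H − F| = 35.416.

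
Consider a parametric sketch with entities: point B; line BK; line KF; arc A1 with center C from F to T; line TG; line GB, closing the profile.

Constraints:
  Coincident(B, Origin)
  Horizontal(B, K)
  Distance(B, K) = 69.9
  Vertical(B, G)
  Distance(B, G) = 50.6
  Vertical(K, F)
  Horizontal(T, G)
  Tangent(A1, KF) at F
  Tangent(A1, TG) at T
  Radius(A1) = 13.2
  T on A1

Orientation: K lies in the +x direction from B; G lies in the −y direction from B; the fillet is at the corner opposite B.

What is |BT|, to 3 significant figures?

76.0

B is at the origin; B and K share the same y with |BK| = 69.9 and K on the +x side, so K = (69.9, 0.00). B and G share the same x with |BG| = 50.6 and G on the −y side, so G = (0.00, -50.6). The virtual corner opposite B is at (69.9, -50.6). A1 meets KF tangentially, so CF is at right angles to KF and A1 meets TG tangentially, so CT is at right angles to TG, with radius 13.2, so the center C sits 13.2 in from both sides at C = (56.7, -37.4). That places the tangent points at F = (69.9, -37.4) on KF and T = (56.7, -50.6) on TG. Then |BT| = |T − B| = 76.0.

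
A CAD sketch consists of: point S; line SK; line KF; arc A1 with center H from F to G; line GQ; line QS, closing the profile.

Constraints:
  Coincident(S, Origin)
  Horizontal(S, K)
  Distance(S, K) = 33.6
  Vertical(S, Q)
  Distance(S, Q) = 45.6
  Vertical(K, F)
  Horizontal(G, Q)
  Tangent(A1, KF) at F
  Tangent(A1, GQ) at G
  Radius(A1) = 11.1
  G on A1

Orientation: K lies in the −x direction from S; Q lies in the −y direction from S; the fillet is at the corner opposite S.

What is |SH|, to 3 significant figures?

41.2

S is at the origin; S and K share the same y with |SK| = 33.6 and K on the −x side, so K = (-33.6, 0.00). SQ is vertical with |SQ| = 45.6 and Q on the −y side, so Q = (0.00, -45.6). The virtual corner opposite S is at (-33.6, -45.6). Since A1 is tangent to KF there, HF ⟂ KF and since A1 is tangent to GQ there, HG ⟂ GQ, with radius 11.1, so the center H sits 11.1 in from both sides at H = (-22.5, -34.5). Then |SH| = |H − S| = 41.2.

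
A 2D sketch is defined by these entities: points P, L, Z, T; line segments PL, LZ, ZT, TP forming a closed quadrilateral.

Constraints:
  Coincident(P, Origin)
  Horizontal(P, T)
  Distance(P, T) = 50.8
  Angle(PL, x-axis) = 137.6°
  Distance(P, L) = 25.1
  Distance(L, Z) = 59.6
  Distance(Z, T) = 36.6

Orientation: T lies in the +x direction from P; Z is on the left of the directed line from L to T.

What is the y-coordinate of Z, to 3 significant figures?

34.4

Checks: |LZ| = 59.60 ✓; |ZT| = 36.60 ✓.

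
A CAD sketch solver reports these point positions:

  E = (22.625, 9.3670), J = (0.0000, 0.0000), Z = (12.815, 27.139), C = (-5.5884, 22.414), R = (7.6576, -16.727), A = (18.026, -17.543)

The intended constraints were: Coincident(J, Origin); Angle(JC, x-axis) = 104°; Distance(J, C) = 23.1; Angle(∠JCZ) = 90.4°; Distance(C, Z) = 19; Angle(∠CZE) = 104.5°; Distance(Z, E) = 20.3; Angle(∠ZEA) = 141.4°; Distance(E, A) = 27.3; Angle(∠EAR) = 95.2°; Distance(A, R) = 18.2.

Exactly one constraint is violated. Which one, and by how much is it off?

Distance(A, R) = 18.2 — off by 7.80.

J = (0.00, 0.00) ✓; JC at 104.0° ✓; |JC| = 23.10 ✓; ∠JCZ = 90.40° ✓; |CZ| = 19.00 ✓; ∠CZE = 104.5° ✓; |ZE| = 20.30 ✓; ∠ZEA = 141.4° ✓; |EA| = 27.30 ✓; ∠EAR = 95.20° ✓; |AR| = 10.40 ✗.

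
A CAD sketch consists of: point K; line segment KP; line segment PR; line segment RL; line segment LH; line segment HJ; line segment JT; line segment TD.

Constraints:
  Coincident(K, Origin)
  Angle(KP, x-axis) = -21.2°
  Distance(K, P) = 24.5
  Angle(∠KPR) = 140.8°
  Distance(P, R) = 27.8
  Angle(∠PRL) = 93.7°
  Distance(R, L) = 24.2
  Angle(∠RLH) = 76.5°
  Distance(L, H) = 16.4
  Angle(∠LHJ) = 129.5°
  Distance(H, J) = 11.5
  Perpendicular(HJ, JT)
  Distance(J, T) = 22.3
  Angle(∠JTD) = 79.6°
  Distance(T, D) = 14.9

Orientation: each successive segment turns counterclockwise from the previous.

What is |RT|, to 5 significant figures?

0.98006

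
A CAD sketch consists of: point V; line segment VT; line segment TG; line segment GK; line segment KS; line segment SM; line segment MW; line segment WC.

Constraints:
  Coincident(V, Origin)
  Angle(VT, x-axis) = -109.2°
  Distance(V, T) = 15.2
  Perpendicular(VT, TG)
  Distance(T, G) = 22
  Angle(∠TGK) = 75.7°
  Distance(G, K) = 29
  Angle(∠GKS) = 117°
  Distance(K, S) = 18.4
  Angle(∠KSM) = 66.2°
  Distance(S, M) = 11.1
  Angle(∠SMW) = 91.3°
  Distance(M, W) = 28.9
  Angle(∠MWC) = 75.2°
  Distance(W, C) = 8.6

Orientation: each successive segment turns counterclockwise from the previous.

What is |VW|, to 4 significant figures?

29.61

V is at the origin; VT runs at -109.2° with length 15.2, so T = (-4.999, -14.35). VT is perpendicular to TG, so TG runs at -19.20°; with |TG| = 22.0, G = (15.78, -21.59). ∠TGK = 75.7° gives GK at 85.10° from the x-axis; with |GK| = 29.0, K = (18.25, 7.304). ∠GKS = 117.0° gives KS at 148.1° from the x-axis; with |KS| = 18.4, S = (2.634, 17.03). ∠KSM = 66.2° gives SM at -98.10° from the x-axis; with |SM| = 11.1, M = (1.070, 6.038). ∠SMW = 91.3° gives MW at -9.400° from the x-axis; with |MW| = 28.9, W = (29.58, 1.318). Then |VW| = |W − V| = 29.61.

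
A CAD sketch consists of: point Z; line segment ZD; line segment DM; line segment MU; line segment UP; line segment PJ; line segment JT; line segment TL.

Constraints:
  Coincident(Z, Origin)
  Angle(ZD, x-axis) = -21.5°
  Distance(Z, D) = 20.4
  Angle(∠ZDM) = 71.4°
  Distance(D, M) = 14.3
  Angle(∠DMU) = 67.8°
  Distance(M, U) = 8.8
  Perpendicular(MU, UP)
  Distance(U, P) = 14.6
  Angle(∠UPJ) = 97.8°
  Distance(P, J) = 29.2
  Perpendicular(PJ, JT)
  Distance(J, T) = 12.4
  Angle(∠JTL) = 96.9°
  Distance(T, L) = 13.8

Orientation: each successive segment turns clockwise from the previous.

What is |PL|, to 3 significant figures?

20.9

Z is at the origin; ZD runs at -21.5° with length 20.4, so D = (19.0, -7.48). ∠ZDM = 71.4° gives DM at -130° from the x-axis; with |DM| = 14.3, M = (9.77, -18.4). ∠DMU = 67.8° gives MU at 118° from the x-axis; with |MU| = 8.8, U = (5.68, -10.6). MU ⟂ UP, so UP runs at 27.7°; with |UP| = 14.6, P = (18.6, -3.84). ∠UPJ = 97.8° gives PJ at -54.5° from the x-axis; with |PJ| = 29.2, J = (35.6, -27.6). PJ is perpendicular to JT, so JT runs at -144°; with |JT| = 12.4, T = (25.5, -34.8). ∠JTL = 96.9° gives TL at 132° from the x-axis; with |TL| = 13.8, L = (16.2, -24.6). Then |PL| = |L − P| = 20.9.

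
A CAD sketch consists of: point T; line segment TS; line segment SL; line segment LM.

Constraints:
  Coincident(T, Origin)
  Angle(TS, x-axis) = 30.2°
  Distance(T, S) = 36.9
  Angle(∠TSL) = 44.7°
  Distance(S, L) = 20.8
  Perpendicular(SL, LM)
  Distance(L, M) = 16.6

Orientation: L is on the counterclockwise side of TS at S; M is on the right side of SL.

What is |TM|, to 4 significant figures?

42.90

T is at the origin; TS runs at 30.2° with length 36.9, so S = 36.9·(cos 30.2°, sin 30.2°) = (31.89, 18.56). ∠TSL = 44.7°, so SL runs at 30.2° + (180° − 44.7°) = 165.5° from the x-axis; with |SL| = 20.8, L = S + 20.8·(cos 165.5°, sin 165.5°) = (11.75, 23.77). The perpendicularity gives LM at right angles to SL; with |LM| = 16.6 on the right of SL, M = L + 16.6·(0.2504, 0.9681) = (15.91, 39.84). Then |TM| = |M − T| = 42.90.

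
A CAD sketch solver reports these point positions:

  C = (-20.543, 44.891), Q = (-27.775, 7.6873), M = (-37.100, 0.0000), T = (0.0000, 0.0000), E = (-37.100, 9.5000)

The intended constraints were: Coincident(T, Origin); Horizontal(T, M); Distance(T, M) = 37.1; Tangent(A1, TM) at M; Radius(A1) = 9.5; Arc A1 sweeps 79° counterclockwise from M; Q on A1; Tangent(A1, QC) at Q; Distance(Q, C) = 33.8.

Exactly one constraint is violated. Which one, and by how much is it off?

Distance(Q, C) = 33.8 — off by 4.10.

T = (0.00, 0.00) ✓; T.y = 0.00, M.y = 0.00 ✓; |TM| = 37.10 ✓; ∠(EM, MT) = 90.00° ✓; |EM| = 9.500 ✓; bearing(E→Q) − bearing(E→M) = 79.00° ✓; |EQ| = 9.500 ✓; ∠(EQ, QC) = 90.00° ✓; |QC| = 37.90 ✗.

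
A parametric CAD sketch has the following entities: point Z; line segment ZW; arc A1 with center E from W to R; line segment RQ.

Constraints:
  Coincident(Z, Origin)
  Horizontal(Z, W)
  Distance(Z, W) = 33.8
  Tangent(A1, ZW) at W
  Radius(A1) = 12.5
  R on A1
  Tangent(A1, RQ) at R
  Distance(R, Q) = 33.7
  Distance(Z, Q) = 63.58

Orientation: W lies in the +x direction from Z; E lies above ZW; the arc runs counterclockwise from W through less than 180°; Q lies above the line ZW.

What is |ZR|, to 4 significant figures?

48.27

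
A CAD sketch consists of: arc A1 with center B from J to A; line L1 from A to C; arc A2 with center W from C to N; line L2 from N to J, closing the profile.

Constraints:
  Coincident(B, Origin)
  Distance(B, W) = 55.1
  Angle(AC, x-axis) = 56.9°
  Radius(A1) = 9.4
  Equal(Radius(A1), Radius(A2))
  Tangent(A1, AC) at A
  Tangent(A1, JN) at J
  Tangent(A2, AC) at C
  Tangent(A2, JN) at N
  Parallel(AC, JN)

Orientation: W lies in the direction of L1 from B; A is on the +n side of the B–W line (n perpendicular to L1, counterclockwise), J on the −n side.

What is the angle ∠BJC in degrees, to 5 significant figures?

71.160°

The slot axis is L1's direction at 56.9°, so u = (cos 56.9°, sin 56.9°) = (0.54610, 0.83772) and n = (−sin 56.9°, cos 56.9°) = (-0.83772, 0.54610). B is at the origin and W lies 55.1 along u from B, so W = 55.1·u = (30.090, 46.158). Tangency of A1 to both parallel lines with radius 9.4 puts A and J at B ± 9.4·n: A = (-7.8746, 5.1334), J = (7.8746, -5.1334). Equal radii place C and N the same way about W: C = W + 9.4·n = (22.216, 51.292), N = W − 9.4·n = (37.965, 41.025). Then cos ∠BJC = JB·JC / (|JB||JC|), giving 71.160°.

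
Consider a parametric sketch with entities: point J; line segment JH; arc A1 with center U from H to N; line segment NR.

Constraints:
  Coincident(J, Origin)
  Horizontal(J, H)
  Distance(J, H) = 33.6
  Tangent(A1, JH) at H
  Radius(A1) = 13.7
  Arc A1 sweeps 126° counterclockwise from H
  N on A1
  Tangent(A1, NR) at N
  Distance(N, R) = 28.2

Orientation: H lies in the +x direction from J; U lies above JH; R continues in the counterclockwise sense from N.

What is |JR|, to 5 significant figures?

52.690

J is at the origin; JH is horizontal with |JH| = 33.6 and H on the +x side, so H = (33.600, 0.0000). A1 meets JH tangentially, so UH is at right angles to JH, so U = H + (0, 13.7) = (33.600, 13.700). On A1, H sits at bearing -90° from U; a 126° counterclockwise sweep puts N at bearing 36°, so N = U + 13.7·(cos 36°, sin 36°) = (44.684, 21.753). Tangency of A1 to NR means the radius UN is perpendicular to NR, so NR runs along (−sin 36°, cos 36°); with |NR| = 28.2, R = (28.108, 44.567). Then |JR| = |R − J| = 52.690.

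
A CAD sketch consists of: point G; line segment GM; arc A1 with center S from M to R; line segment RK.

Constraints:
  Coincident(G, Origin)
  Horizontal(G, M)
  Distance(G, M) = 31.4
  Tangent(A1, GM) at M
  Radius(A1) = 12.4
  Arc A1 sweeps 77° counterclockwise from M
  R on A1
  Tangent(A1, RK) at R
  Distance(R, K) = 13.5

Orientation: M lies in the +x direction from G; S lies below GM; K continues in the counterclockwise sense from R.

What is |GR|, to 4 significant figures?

21.58

G is at the origin; GM is horizontal with |GM| = 31.4 and M on the +x side, so M = (31.40, 0.000). The tangent condition forces SM to be normal to GM, so S = M + (0, -12.4) = (31.40, -12.40). On A1, M sits at bearing 90° from S; a 77° counterclockwise sweep puts R at bearing 167°, so R = S + 12.4·(cos 167°, sin 167°) = (19.32, -9.611). Then |GR| = |R − G| = 21.58.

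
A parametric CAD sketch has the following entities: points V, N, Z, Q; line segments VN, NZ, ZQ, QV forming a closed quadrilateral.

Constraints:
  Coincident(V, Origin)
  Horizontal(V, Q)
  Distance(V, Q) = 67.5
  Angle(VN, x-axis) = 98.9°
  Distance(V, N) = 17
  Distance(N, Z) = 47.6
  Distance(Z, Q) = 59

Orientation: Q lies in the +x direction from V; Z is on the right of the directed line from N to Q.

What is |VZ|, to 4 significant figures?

31.28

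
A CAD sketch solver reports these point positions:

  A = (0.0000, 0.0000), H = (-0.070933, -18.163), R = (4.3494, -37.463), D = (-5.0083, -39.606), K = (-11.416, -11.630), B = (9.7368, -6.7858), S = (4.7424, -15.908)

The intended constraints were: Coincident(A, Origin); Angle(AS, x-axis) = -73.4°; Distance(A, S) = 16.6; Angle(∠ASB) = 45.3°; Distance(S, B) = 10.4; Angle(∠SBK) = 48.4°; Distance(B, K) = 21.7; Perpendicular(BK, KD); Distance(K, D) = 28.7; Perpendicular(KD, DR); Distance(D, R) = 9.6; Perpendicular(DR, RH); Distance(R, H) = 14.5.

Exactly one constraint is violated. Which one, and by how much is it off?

Distance(R, H) = 14.5 — off by 5.30.

A = (0.00, 0.00) ✓; AS at -73.40° ✓; |AS| = 16.60 ✓; ∠ASB = 45.30° ✓; |SB| = 10.40 ✓; ∠SBK = 48.40° ✓; |BK| = 21.70 ✓; ∠(BK, KD) = 90.00° ✓; |KD| = 28.70 ✓; ∠(KD, DR) = 90.00° ✓; |DR| = 9.600 ✓; ∠(DR, RH) = 90.00° ✓; |RH| = 19.80 ✗.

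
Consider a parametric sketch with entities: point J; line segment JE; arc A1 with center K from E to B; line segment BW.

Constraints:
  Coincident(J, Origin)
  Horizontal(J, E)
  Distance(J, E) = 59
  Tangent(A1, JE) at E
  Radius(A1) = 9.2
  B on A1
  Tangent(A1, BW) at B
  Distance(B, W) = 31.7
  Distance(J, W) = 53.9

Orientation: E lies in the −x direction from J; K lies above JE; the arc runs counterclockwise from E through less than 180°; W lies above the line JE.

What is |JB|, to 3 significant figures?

50.7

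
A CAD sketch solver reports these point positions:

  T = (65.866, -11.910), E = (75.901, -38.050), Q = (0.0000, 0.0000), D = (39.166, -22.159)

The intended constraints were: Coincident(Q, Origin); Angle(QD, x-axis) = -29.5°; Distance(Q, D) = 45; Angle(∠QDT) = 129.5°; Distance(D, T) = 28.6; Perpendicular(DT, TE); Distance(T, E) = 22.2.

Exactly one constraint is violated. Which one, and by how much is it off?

Distance(T, E) = 22.2 — off by 5.80.

Q = (0.00, 0.00) ✓; QD at -29.50° ✓; |QD| = 45.00 ✓; ∠QDT = 129.5° ✓; |DT| = 28.60 ✓; ∠(DT, TE) = 90.00° ✓; |TE| = 28.00 ✗.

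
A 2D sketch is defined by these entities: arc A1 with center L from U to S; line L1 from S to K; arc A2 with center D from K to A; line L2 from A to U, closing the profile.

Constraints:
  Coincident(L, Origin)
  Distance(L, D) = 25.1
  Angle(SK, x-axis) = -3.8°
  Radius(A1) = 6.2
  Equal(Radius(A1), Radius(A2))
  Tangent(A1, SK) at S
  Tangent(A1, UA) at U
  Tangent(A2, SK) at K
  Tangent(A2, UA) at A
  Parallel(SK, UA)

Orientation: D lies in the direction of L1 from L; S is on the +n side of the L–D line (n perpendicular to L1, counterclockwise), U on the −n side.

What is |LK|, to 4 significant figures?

25.85

The slot axis is L1's direction at -3.8°, so u = (cos -3.8°, sin -3.8°) = (0.9978, -0.06627) and n = (−sin -3.8°, cos -3.8°) = (0.06627, 0.9978). L is at the origin and D lies 25.1 along u from L, so D = 25.1·u = (25.04, -1.663). Tangency of A1 to both parallel lines with radius 6.2 puts S and U at L ± 6.2·n: S = (0.4109, 6.186), U = (-0.4109, -6.186). Equal radii place K and A the same way about D: K = D + 6.2·n = (25.46, 4.523), A = D − 6.2·n = (24.63, -7.850). Then |LK| = |K − L| = 25.85.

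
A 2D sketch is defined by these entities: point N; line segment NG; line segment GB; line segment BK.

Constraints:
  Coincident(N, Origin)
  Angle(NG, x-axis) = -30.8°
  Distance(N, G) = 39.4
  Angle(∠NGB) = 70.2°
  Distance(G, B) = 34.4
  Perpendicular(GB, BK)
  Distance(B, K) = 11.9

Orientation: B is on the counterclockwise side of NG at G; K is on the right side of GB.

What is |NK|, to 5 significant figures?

53.305

∠NGB = 70.2°, so GB runs at -30.8° + (180° − 70.2°) = 79.000° from the x-axis; with |GB| = 34.4, B = G + 34.4·(cos 79.000°, sin 79.000°) = (40.407, 13.593). GB ⟂ BK; with |BK| = 11.9 on the right of GB, K = B + 11.9·(0.98163, -0.19081) = (52.088, 11.323). Then |NK| = |K − N| = 53.305.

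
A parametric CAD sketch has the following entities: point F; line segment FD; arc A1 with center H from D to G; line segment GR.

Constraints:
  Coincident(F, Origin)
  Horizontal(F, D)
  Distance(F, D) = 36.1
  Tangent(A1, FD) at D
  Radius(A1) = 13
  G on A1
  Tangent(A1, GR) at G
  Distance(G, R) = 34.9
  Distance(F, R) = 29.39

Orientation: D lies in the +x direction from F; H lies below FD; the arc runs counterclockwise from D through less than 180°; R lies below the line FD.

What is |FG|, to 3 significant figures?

27.0

F is at the origin; F and D share the same y with |FD| = 36.1 and D on the +x side, so D = (36.1, 0.00). A1 meets FD tangentially, so HD is at right angles to FD, so H = D + (0, -13) = (36.1, -13.0). Since HG ⟂ GR (tangency), |HR| = √(13.0² + 34.9²) = 37.2 regardless of where G sits on A1. So R lies on both circle(F, 29.39) and circle(H, 37.2); the below-FD intersection is R = (2.60, -29.3). G is the foot of the tangent from R: G = (26.7, -4.03).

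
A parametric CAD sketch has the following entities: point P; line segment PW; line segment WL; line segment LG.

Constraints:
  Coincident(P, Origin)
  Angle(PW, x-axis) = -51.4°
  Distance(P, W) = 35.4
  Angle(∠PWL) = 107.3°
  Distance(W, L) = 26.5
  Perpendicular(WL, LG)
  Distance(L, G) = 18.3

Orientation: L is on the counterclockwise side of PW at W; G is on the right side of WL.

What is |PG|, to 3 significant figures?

63.9

∠PWL = 107.3°, so WL runs at -51.4° + (180° − 107.3°) = 21.3° from the x-axis; with |WL| = 26.5, L = W + 26.5·(cos 21.3°, sin 21.3°) = (46.8, -18.0). WL ⟂ LG; with |LG| = 18.3 on the right of WL, G = L + 18.3·(0.363, -0.932) = (53.4, -35.1). Then |PG| = |G − P| = 63.9.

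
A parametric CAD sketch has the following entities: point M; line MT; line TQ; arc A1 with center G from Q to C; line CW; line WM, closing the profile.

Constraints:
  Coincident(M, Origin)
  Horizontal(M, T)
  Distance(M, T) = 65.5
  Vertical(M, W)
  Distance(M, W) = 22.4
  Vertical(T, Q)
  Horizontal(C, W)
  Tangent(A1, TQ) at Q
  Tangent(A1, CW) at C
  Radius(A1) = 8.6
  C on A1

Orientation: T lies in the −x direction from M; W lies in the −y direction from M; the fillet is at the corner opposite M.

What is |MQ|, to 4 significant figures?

66.94

M is at the origin; MT is horizontal with |MT| = 65.5 and T on the −x side, so T = (-65.50, 0.000). MW is vertical with |MW| = 22.4 and W on the −y side, so W = (0.000, -22.40). The virtual corner opposite M is at (-65.50, -22.40). Tangency of A1 to TQ means the radius GQ is perpendicular to TQ and since A1 is tangent to CW there, GC ⟂ CW, with radius 8.6, so the center G sits 8.6 in from both sides at G = (-56.90, -13.80). That places the tangent points at Q = (-65.50, -13.80) on TQ and C = (-56.90, -22.40) on CW. Then |MQ| = |Q − M| = 66.94.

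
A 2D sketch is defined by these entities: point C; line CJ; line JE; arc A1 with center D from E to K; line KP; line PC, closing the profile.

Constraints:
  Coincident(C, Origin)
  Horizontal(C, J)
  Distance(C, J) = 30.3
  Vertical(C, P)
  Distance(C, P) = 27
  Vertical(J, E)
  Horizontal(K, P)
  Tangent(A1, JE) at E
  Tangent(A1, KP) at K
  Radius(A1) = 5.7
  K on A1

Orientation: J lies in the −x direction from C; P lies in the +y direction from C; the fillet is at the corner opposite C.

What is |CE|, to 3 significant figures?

37.0

C is at the origin; CJ is horizontal with |CJ| = 30.3 and J on the −x side, so J = (-30.3, 0.00). C and P share the same x with |CP| = 27.0 and P on the +y side, so P = (0.00, 27.0). The virtual corner opposite C is at (-30.3, 27.0). Since A1 is tangent to JE there, DE ⟂ JE and since A1 is tangent to KP there, DK ⟂ KP, with radius 5.7, so the center D sits 5.7 in from both sides at D = (-24.6, 21.3). That places the tangent points at E = (-30.3, 21.3) on JE and K = (-24.6, 27.0) on KP. Then |CE| = |E − C| = 37.0.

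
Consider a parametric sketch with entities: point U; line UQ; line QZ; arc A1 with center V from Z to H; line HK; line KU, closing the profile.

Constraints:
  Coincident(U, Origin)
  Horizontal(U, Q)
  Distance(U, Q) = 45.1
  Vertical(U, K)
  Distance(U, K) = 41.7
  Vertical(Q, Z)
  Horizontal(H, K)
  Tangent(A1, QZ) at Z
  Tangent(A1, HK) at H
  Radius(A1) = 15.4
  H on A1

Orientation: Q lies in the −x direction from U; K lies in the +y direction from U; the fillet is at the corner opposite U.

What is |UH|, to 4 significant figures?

51.20

U is at the origin; UQ is horizontal with |UQ| = 45.1 and Q on the −x side, so Q = (-45.10, 0.000). U and K share the same x with |UK| = 41.7 and K on the +y side, so K = (0.000, 41.70). The virtual corner opposite U is at (-45.10, 41.70). Since A1 is tangent to QZ there, VZ ⟂ QZ and since A1 is tangent to HK there, VH ⟂ HK, with radius 15.4, so the center V sits 15.4 in from both sides at V = (-29.70, 26.30). That places the tangent points at Z = (-45.10, 26.30) on QZ and H = (-29.70, 41.70) on HK. Then |UH| = |H − U| = 51.20.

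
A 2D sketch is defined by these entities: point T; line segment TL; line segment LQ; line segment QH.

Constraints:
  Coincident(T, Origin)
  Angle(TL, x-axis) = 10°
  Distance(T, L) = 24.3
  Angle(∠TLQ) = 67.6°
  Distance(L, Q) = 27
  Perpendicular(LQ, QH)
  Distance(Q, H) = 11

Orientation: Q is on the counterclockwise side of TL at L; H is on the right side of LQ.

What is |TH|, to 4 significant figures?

37.88

T is at the origin; TL runs at 10.0° with length 24.3, so L = 24.3·(cos 10.0°, sin 10.0°) = (23.93, 4.220). ∠TLQ = 67.6°, so LQ runs at 10.0° + (180° − 67.6°) = 122.4° from the x-axis; with |LQ| = 27.0, Q = L + 27.0·(cos 122.4°, sin 122.4°) = (9.464, 27.02). LQ ⟂ QH; with |QH| = 11.0 on the right of LQ, H = Q + 11.0·(0.8443, 0.5358) = (18.75, 32.91). Then |TH| = |H − T| = 37.88.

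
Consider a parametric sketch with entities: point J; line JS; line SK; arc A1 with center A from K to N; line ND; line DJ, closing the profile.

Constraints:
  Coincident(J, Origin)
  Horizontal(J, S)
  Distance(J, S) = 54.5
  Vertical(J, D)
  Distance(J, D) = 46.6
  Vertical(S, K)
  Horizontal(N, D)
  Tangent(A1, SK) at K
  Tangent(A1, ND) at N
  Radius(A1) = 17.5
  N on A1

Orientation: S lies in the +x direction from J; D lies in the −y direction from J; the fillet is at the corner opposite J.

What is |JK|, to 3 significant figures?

61.8

J is at the origin; JS is horizontal with |JS| = 54.5 and S on the +x side, so S = (54.5, 0.00). JD is vertical with |JD| = 46.6 and D on the −y side, so D = (0.00, -46.6). The virtual corner opposite J is at (54.5, -46.6). Tangency of A1 to SK means the radius AK is perpendicular to SK and tangency of A1 to ND means the radius AN is perpendicular to ND, with radius 17.5, so the center A sits 17.5 in from both sides at A = (37.0, -29.1). That places the tangent points at K = (54.5, -29.1) on SK and N = (37.0, -46.6) on ND. Then |JK| = |K − J| = 61.8.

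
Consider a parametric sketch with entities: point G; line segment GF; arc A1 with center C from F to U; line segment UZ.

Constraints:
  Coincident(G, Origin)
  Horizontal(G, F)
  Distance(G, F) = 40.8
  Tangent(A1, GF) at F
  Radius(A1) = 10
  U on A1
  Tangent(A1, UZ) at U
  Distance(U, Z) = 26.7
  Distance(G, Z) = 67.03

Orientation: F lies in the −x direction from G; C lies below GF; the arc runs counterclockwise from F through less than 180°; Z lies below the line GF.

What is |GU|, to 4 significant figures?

50.72

G is at the origin; GF is horizontal with |GF| = 40.8 and F on the −x side, so F = (-40.80, 0.000). A1 meets GF tangentially, so CF is at right angles to GF, so C = F + (0, -10) = (-40.80, -10.00). Since CU ⟂ UZ (tangency), |CZ| = √(10.0² + 26.7²) = 28.51 regardless of where U sits on A1. So Z lies on both circle(G, 67.03) and circle(C, 28.51); the below-GF intersection is Z = (-58.87, -32.05). U is the foot of the tangent from Z: U = (-50.27, -6.778).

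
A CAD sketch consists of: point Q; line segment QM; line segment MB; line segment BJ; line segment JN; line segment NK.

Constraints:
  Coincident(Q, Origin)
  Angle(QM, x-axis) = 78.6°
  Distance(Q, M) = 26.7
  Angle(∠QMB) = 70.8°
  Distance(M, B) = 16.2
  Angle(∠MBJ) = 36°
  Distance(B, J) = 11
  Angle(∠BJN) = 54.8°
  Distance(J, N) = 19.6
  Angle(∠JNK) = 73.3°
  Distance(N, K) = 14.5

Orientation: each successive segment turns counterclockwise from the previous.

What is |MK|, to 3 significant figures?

22.9

Q is at the origin; QM runs at 78.6° with length 26.7, so M = (5.28, 26.2). ∠QMB = 70.8° gives MB at -172° from the x-axis; with |MB| = 16.2, B = (-10.8, 24.0). ∠MBJ = 36.0° gives BJ at -28.2° from the x-axis; with |BJ| = 11.0, J = (-1.08, 18.8). ∠BJN = 54.8° gives JN at 97.0° from the x-axis; with |JN| = 19.6, N = (-3.47, 38.2). ∠JNK = 73.3° gives NK at -156° from the x-axis; with |NK| = 14.5, K = (-16.7, 32.4). Then |MK| = |K − M| = 22.9.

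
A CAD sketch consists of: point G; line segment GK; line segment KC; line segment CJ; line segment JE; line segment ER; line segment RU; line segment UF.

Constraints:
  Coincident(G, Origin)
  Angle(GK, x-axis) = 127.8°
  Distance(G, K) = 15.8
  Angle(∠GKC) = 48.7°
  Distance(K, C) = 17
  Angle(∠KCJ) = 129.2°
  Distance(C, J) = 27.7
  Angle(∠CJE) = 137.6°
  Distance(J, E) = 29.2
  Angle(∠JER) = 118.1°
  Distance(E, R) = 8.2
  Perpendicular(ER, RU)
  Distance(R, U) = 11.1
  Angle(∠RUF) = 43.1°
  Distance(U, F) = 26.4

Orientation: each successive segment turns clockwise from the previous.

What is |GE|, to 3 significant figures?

44.8

G is at the origin; GK runs at 127.8° with length 15.8, so K = (-9.68, 12.5). ∠GKC = 48.7° gives KC at -3.50° from the x-axis; with |KC| = 17.0, C = (7.28, 11.4). ∠KCJ = 129.2° gives CJ at -54.3° from the x-axis; with |CJ| = 27.7, J = (23.4, -11.0). ∠CJE = 137.6° gives JE at -96.7° from the x-axis; with |JE| = 29.2, E = (20.0, -40.0). Then |GE| = |E − G| = 44.8.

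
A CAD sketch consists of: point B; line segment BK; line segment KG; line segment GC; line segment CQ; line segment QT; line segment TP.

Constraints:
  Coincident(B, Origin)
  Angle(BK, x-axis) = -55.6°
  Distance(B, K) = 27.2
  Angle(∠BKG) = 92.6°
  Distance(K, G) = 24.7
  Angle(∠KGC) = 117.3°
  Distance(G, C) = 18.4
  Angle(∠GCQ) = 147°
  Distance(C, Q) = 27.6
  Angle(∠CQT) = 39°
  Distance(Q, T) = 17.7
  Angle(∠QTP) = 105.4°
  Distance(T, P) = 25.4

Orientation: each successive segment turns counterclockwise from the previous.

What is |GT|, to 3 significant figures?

29.3

B is at the origin; BK runs at -55.6° with length 27.2, so K = (15.4, -22.4). ∠BKG = 92.6° gives KG at 31.8° from the x-axis; with |KG| = 24.7, G = (36.4, -9.43). ∠KGC = 117.3° gives GC at 94.5° from the x-axis; with |GC| = 18.4, C = (34.9, 8.92). ∠GCQ = 147.0° gives CQ at 128° from the x-axis; with |CQ| = 27.6, Q = (18.1, 30.8). ∠CQT = 39.0° gives QT at -91.5° from the x-axis; with |QT| = 17.7, T = (17.7, 13.1). Then |GT| = |T − G| = 29.3.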